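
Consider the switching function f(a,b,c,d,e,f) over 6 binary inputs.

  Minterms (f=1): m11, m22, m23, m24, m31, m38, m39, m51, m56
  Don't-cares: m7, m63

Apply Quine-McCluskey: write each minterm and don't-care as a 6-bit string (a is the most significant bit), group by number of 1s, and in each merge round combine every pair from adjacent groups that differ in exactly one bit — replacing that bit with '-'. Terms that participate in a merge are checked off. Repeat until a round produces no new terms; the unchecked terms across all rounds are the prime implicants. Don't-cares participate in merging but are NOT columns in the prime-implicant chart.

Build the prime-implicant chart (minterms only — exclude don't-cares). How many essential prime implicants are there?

5

Round 0: 000111✓ 001011 010110✓ 010111✓ 011000✓ 011111✓ 100110✓ 100111✓ 110011 111000✓ 111111✓
Round 1: -00111 -11000 -11111 0-0111 01-111 01011- 10011-
PIs = {-00111, -11000, -11111, 0-0111, 001011, 01-111, 01011-, 10011-, 110011}
Coverage chart:
  m11: 001011 ←essential
  m22: 01011- ←essential
  m23: 0-0111,01-111,01011-
  m24: -11000 ←essential
  m31: -11111,01-111
  m38: 10011- ←essential
  m39: -00111,10011-
  m51: 110011 ←essential
  m56: -11000 ←essential
Essential: -11000, 001011, 01011-, 10011-, 110011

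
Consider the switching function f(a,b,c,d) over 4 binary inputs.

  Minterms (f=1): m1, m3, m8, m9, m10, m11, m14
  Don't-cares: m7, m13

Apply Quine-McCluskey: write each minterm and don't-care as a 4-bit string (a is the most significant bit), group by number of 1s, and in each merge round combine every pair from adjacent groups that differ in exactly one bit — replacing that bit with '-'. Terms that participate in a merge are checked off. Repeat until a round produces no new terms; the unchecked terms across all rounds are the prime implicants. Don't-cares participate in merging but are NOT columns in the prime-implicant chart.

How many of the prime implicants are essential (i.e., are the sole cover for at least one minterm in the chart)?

3

[col 0] 0001*, 0011*, 0111*, 1000*, 1001*, 1010*, 1011*, 1101*, 1110*
[col 1] -001*, -011*, 0-11, 00-1*, 1-01, 1-10, 10-0*, 10-1*, 100-*, 101-*
[col 2] -0-1, 10--
Prime implicants: -0-1, 0-11, 1-01, 1-10, 10--
PI chart (minterm → PIs covering it):
  1 | -0-1  (sole → essential)
  3 | -0-1,0-11
  8 | 10--  (sole → essential)
  9 | -0-1,1-01,10--
  10 | 1-10,10--
  11 | -0-1,10--
  14 | 1-10  (sole → essential)
Essential prime implicants: -0-1, 1-10, 10--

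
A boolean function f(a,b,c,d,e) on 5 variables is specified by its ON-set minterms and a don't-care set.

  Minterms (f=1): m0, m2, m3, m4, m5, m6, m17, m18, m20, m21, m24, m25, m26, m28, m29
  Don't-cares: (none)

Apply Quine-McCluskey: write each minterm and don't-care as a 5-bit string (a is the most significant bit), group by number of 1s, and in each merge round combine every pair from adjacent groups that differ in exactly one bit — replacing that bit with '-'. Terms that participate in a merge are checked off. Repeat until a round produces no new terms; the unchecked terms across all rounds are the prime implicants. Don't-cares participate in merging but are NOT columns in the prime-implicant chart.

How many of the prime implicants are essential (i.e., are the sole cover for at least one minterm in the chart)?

[col 0] 00000*, 00010*, 00011*, 00100*, 00101*, 00110*, 10001*, 10010*, 10100*, 10101*, 11000*, 11001*, 11010*, 11100*, 11101*
[col 1] -0010, -0100*, -0101*, 00-00*, 00-10*, 000-0*, 0001-, 001-0*, 0010-*, 1-001*, 1-010, 1-100*, 1-101*, 10-01*, 1010-*, 11-00*, 11-01*, 110-0, 1100-*, 1110-*
[col 2] -010-, 00--0, 1--01, 1-10-, 11-0-
Prime implicants: -0010, -010-, 00--0, 0001-, 1--01, 1-010, 1-10-, 11-0-, 110-0
PI chart (minterm → PIs covering it):
  0 | 00--0  (sole → essential)
  2 | -0010,00--0,0001-
  3 | 0001-  (sole → essential)
  4 | -010-,00--0
  5 | -010-  (sole → essential)
  6 | 00--0  (sole → essential)
  17 | 1--01  (sole → essential)
  18 | -0010,1-010
  20 | -010-,1-10-
  21 | -010-,1--01,1-10-
  24 | 11-0-,110-0
  25 | 1--01,11-0-
  26 | 1-010,110-0
  28 | 1-10-,11-0-
  29 | 1--01,1-10-,11-0-
Essential prime implicants: -010-, 00--0, 0001-, 1--01

4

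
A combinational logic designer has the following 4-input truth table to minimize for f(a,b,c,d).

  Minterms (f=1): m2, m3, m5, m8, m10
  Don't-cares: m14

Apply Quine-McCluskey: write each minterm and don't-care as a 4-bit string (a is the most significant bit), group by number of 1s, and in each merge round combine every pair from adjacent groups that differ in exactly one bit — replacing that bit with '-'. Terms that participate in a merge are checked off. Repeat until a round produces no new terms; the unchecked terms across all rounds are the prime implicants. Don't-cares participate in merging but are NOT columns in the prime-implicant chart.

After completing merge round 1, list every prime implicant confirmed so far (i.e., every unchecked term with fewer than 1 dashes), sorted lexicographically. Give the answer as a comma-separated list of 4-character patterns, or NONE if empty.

0101

[col 0] 0010*, 0011*, 0101, 1000*, 1010*, 1110*
[col 1] -010, 001-, 1-10, 10-0
Prime implicants: -010, 001-, 0101, 1-10, 10-0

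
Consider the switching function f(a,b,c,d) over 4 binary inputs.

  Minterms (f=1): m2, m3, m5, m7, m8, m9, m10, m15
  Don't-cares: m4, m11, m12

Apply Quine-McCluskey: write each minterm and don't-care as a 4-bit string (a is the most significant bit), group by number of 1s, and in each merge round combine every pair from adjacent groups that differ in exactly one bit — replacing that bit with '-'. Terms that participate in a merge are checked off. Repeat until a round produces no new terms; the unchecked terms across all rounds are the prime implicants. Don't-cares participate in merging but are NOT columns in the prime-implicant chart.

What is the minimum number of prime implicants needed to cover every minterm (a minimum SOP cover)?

4

Round 0: 0010✓ 0011✓ 0100✓ 0101✓ 0111✓ 1000✓ 1001✓ 1010✓ 1011✓ 1100✓ 1111✓
Round 1: -010✓ -011✓ -100 -111✓ 0-11✓ 001-✓ 01-1 010- 1-00 1-11✓ 10-0✓ 10-1✓ 100-✓ 101-✓
Round 2: --11 -01- 10--
PIs = {--11, -01-, -100, 01-1, 010-, 1-00, 10--}
Coverage chart:
  m2: -01- ←essential
  m3: --11,-01-
  m5: 01-1,010-
  m7: --11,01-1
  m8: 1-00,10--
  m9: 10-- ←essential
  m10: -01-,10--
  m15: --11 ←essential
Essential: --11, -01-, 10--
Petrick residual → 01-1
Min cover (4 terms): cd + b'c + a'bd + ab'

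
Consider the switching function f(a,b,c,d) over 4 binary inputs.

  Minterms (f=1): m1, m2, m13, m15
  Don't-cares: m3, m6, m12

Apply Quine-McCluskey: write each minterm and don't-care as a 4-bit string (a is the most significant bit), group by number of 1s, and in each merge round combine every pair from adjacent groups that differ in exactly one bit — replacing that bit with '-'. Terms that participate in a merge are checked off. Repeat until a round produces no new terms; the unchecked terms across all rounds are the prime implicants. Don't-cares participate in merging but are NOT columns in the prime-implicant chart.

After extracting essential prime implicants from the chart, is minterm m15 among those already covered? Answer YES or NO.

Round 0: 0001✓ 0010✓ 0011✓ 0110✓ 1100✓ 1101✓ 1111✓
Round 1: 0-10 00-1 001- 11-1 110-
PIs = {0-10, 00-1, 001-, 11-1, 110-}
Coverage chart:
  m1: 00-1 ←essential
  m2: 0-10,001-
  m13: 11-1,110-
  m15: 11-1 ←essential
Essential: 00-1, 11-1

YES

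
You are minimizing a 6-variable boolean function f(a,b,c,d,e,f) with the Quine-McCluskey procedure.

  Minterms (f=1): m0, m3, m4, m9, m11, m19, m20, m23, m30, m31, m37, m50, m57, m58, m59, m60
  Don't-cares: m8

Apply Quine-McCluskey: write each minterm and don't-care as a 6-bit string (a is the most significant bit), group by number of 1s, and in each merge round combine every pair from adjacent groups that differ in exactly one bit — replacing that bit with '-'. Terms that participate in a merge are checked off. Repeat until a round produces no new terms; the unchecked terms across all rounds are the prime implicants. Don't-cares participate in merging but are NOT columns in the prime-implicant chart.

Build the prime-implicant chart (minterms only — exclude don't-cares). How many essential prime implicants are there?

size-2^0 implicants → 000000(✓)  000011(✓)  000100(✓)  001000(✓)  001001(✓)  001011(✓)  010011(✓)  010100(✓)  010111(✓)  011110(✓)  011111(✓)  100101  110010(✓)  111001(✓)  111010(✓)  111011(✓)  111100
size-2^1 implicants → 0-0011  0-0100  00-000  00-011  000-00  0010-1  00100-  01-111  010-11  01111-  11-010  1110-1  11101-
Unchecked terms (primes): 0-0011, 0-0100, 00-000, 00-011, 000-00, 0010-1, 00100-, 01-111, 010-11, 01111-, 100101, 11-010, 1110-1, 11101-, 111100
Minterm coverage:
  m0 ⊆ 00-000,000-00
  m3 ⊆ 0-0011,00-011
  m4 ⊆ 0-0100,000-00
  m9 ⊆ 0010-1,00100-
  m11 ⊆ 00-011,0010-1
  m19 ⊆ 0-0011,010-11
  m20 ⊆ 0-0100 [E]
  m23 ⊆ 01-111,010-11
  m30 ⊆ 01111- [E]
  m31 ⊆ 01-111,01111-
  m37 ⊆ 100101 [E]
  m50 ⊆ 11-010 [E]
  m57 ⊆ 1110-1 [E]
  m58 ⊆ 11-010,11101-
  m59 ⊆ 1110-1,11101-
  m60 ⊆ 111100 [E]
E = {0-0100, 01111-, 100101, 11-010, 1110-1, 111100}

6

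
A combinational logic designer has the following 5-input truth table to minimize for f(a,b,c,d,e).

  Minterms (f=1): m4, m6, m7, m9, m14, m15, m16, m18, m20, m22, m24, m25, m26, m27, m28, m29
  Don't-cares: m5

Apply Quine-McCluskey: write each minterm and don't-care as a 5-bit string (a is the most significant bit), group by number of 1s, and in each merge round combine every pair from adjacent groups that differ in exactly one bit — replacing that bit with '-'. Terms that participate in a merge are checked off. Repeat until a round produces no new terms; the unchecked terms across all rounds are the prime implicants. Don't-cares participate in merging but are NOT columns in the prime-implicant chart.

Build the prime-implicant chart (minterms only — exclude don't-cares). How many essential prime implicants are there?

4

[col 0] 00100*, 00101*, 00110*, 00111*, 01001*, 01110*, 01111*, 10000*, 10010*, 10100*, 10110*, 11000*, 11001*, 11010*, 11011*, 11100*, 11101*
[col 1] -0100*, -0110*, -1001, 0-110*, 0-111*, 001-0*, 001-1*, 0010-*, 0011-*, 0111-*, 1-000*, 1-010*, 1-100*, 10-00*, 10-10*, 100-0*, 101-0*, 11-00*, 11-01*, 110-0*, 110-1*, 1100-*, 1101-*, 1110-*
[col 2] -01-0, 0-11-, 001--, 1--00, 1-0-0, 10--0, 11-0-, 110--
Prime implicants: -01-0, -1001, 0-11-, 001--, 1--00, 1-0-0, 10--0, 11-0-, 110--
PI chart (minterm → PIs covering it):
  4 | -01-0,001--
  6 | -01-0,0-11-,001--
  7 | 0-11-,001--
  9 | -1001  (sole → essential)
  14 | 0-11-  (sole → essential)
  15 | 0-11-  (sole → essential)
  16 | 1--00,1-0-0,10--0
  18 | 1-0-0,10--0
  20 | -01-0,1--00,10--0
  22 | -01-0,10--0
  24 | 1--00,1-0-0,11-0-,110--
  25 | -1001,11-0-,110--
  26 | 1-0-0,110--
  27 | 110--  (sole → essential)
  28 | 1--00,11-0-
  29 | 11-0-  (sole → essential)
Essential prime implicants: -1001, 0-11-, 11-0-, 110--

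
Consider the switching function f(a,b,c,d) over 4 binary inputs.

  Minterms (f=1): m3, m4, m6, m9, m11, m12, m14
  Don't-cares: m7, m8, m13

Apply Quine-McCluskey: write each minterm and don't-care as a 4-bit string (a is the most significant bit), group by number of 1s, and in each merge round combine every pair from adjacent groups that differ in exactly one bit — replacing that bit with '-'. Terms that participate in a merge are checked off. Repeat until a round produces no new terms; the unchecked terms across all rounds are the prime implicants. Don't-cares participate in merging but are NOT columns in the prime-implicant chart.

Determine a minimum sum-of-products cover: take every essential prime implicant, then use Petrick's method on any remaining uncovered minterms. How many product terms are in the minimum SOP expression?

3

size-2^0 implicants → 0011(✓)  0100(✓)  0110(✓)  0111(✓)  1000(✓)  1001(✓)  1011(✓)  1100(✓)  1101(✓)  1110(✓)
size-2^1 implicants → -011  -100(✓)  -110(✓)  0-11  01-0(✓)  011-  1-00(✓)  1-01(✓)  10-1  100-(✓)  11-0(✓)  110-(✓)
size-2^2 implicants → -1-0  1-0-
Unchecked terms (primes): -011, -1-0, 0-11, 011-, 1-0-, 10-1
Minterm coverage:
  m3 ⊆ -011,0-11
  m4 ⊆ -1-0 [E]
  m6 ⊆ -1-0,011-
  m9 ⊆ 1-0-,10-1
  m11 ⊆ -011,10-1
  m12 ⊆ -1-0,1-0-
  m14 ⊆ -1-0 [E]
E = {-1-0}
Petrick residual → -011, 1-0-
Cover = b'cd + bd' + ac'  |cover|=3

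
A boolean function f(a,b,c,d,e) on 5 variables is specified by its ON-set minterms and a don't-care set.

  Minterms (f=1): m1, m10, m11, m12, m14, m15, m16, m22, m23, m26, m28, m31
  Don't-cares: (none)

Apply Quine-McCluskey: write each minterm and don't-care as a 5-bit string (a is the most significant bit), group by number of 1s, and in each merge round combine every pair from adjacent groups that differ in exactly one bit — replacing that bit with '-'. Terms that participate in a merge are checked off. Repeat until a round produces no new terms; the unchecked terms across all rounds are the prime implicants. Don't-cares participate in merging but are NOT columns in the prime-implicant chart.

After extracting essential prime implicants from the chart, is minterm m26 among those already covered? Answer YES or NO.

YES

[col 0] 00001, 01010*, 01011*, 01100*, 01110*, 01111*, 10000, 10110*, 10111*, 11010*, 11100*, 11111*
[col 1] -1010, -1100, -1111, 01-10*, 01-11*, 0101-*, 011-0, 0111-*, 1-111, 1011-
[col 2] 01-1-
Prime implicants: -1010, -1100, -1111, 00001, 01-1-, 011-0, 1-111, 10000, 1011-
PI chart (minterm → PIs covering it):
  1 | 00001  (sole → essential)
  10 | -1010,01-1-
  11 | 01-1-  (sole → essential)
  12 | -1100,011-0
  14 | 01-1-,011-0
  15 | -1111,01-1-
  16 | 10000  (sole → essential)
  22 | 1011-  (sole → essential)
  23 | 1-111,1011-
  26 | -1010  (sole → essential)
  28 | -1100  (sole → essential)
  31 | -1111,1-111
Essential prime implicants: -1010, -1100, 00001, 01-1-, 10000, 1011-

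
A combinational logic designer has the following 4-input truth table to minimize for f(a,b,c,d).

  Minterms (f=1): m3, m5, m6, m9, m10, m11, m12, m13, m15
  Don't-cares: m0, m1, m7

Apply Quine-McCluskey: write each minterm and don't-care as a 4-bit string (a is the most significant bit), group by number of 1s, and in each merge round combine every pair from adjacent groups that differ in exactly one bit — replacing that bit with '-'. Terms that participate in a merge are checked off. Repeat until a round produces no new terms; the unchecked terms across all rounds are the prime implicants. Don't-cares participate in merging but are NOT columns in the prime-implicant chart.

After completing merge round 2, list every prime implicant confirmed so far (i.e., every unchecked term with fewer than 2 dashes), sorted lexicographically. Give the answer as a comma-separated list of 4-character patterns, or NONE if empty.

size-2^0 implicants → 0000(✓)  0001(✓)  0011(✓)  0101(✓)  0110(✓)  0111(✓)  1001(✓)  1010(✓)  1011(✓)  1100(✓)  1101(✓)  1111(✓)
size-2^1 implicants → -001(✓)  -011(✓)  -101(✓)  -111(✓)  0-01(✓)  0-11(✓)  00-1(✓)  000-  01-1(✓)  011-  1-01(✓)  1-11(✓)  10-1(✓)  101-  11-1(✓)  110-
size-2^2 implicants → --01(✓)  --11(✓)  -0-1(✓)  -1-1(✓)  0--1(✓)  1--1(✓)
size-2^3 implicants → ---1
Unchecked terms (primes): ---1, 000-, 011-, 101-, 110-

000-, 011-, 101-, 110-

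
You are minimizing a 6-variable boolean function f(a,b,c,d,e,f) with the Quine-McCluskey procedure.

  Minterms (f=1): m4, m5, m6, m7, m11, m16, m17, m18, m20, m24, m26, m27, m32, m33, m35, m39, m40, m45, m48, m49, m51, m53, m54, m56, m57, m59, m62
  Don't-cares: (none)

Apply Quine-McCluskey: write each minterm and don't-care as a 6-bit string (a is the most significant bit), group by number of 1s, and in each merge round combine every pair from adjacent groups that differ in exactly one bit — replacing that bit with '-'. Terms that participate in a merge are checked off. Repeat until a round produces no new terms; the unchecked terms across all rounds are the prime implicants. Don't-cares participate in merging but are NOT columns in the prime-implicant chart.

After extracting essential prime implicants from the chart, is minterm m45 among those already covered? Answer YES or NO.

[col 0] 000100*, 000101*, 000110*, 000111*, 001011*, 010000*, 010001*, 010010*, 010100*, 011000*, 011010*, 011011*, 100000*, 100001*, 100011*, 100111*, 101000*, 101101, 110000*, 110001*, 110011*, 110101*, 110110*, 111000*, 111001*, 111011*, 111110*
[col 1] -00111, -10000*, -10001*, -11000*, -11011, 0-0100, 0-1011, 0001-0*, 0001-1*, 00010-*, 00011-*, 01-000*, 01-010*, 010-00, 0100-0*, 01000-*, 0110-0*, 01101-, 1-0000*, 1-0001*, 1-0011*, 1-1000*, 10-000*, 100-11, 1000-1*, 10000-*, 11-000*, 11-001*, 11-011*, 11-110, 110-01, 1100-1*, 11000-*, 1110-1*, 11100-*
[col 2] -1-000, -1000-, 0001--, 01-0-0, 1--000, 1-00-1, 1-000-, 11-0-1, 11-00-
Prime implicants: -00111, -1-000, -1000-, -11011, 0-0100, 0-1011, 0001--, 01-0-0, 010-00, 01101-, 1--000, 1-00-1, 1-000-, 100-11, 101101, 11-0-1, 11-00-, 11-110, 110-01
PI chart (minterm → PIs covering it):
  4 | 0-0100,0001--
  5 | 0001--  (sole → essential)
  6 | 0001--  (sole → essential)
  7 | -00111,0001--
  11 | 0-1011  (sole → essential)
  16 | -1-000,-1000-,01-0-0,010-00
  17 | -1000-  (sole → essential)
  18 | 01-0-0  (sole → essential)
  20 | 0-0100,010-00
  24 | -1-000,01-0-0
  26 | 01-0-0,01101-
  27 | -11011,0-1011,01101-
  32 | 1--000,1-000-
  33 | 1-00-1,1-000-
  35 | 1-00-1,100-11
  39 | -00111,100-11
  40 | 1--000  (sole → essential)
  45 | 101101  (sole → essential)
  48 | -1-000,-1000-,1--000,1-000-,11-00-
  49 | -1000-,1-00-1,1-000-,11-0-1,11-00-,110-01
  51 | 1-00-1,11-0-1
  53 | 110-01  (sole → essential)
  54 | 11-110  (sole → essential)
  56 | -1-000,1--000,11-00-
  57 | 11-0-1,11-00-
  59 | -11011,11-0-1
  62 | 11-110  (sole → essential)
Essential prime implicants: -1000-, 0-1011, 0001--, 01-0-0, 1--000, 101101, 11-110, 110-01

YES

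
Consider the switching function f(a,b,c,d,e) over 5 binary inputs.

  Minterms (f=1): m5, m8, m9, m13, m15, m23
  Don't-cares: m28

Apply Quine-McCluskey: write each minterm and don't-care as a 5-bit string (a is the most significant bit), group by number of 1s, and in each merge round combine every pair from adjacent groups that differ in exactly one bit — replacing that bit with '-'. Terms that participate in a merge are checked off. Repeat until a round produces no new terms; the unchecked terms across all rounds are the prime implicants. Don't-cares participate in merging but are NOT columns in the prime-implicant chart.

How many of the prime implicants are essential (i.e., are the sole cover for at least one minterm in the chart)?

size-2^0 implicants → 00101(✓)  01000(✓)  01001(✓)  01101(✓)  01111(✓)  10111  11100
size-2^1 implicants → 0-101  01-01  0100-  011-1
Unchecked terms (primes): 0-101, 01-01, 0100-, 011-1, 10111, 11100
Minterm coverage:
  m5 ⊆ 0-101 [E]
  m8 ⊆ 0100- [E]
  m9 ⊆ 01-01,0100-
  m13 ⊆ 0-101,01-01,011-1
  m15 ⊆ 011-1 [E]
  m23 ⊆ 10111 [E]
E = {0-101, 0100-, 011-1, 10111}

4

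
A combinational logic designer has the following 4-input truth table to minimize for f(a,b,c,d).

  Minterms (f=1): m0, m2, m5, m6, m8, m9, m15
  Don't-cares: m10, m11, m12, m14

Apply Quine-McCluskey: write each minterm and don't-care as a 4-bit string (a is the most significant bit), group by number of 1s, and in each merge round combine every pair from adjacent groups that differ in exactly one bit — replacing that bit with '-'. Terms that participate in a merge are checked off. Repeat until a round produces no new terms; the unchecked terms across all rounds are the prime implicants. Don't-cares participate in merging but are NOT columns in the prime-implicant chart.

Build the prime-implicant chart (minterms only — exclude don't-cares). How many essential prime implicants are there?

5

Round 0: 0000✓ 0010✓ 0101 0110✓ 1000✓ 1001✓ 1010✓ 1011✓ 1100✓ 1110✓ 1111✓
Round 1: -000✓ -010✓ -110✓ 0-10✓ 00-0✓ 1-00✓ 1-10✓ 1-11✓ 10-0✓ 10-1✓ 100-✓ 101-✓ 11-0✓ 111-✓
Round 2: --10 -0-0 1--0 1-1- 10--
PIs = {--10, -0-0, 0101, 1--0, 1-1-, 10--}
Coverage chart:
  m0: -0-0 ←essential
  m2: --10,-0-0
  m5: 0101 ←essential
  m6: --10 ←essential
  m8: -0-0,1--0,10--
  m9: 10-- ←essential
  m15: 1-1- ←essential
Essential: --10, -0-0, 0101, 1-1-, 10--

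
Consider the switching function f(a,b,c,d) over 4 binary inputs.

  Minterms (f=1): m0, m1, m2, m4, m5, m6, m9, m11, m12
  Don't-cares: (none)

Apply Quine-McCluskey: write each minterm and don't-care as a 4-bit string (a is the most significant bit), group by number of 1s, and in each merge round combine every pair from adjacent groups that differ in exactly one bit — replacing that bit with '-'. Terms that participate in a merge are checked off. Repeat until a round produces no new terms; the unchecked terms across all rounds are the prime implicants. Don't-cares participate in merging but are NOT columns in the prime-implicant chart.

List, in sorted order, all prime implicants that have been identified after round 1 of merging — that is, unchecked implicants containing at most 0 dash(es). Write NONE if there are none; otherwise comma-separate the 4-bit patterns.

Round 0: 0000✓ 0001✓ 0010✓ 0100✓ 0101✓ 0110✓ 1001✓ 1011✓ 1100✓
Round 1: -001 -100 0-00✓ 0-01✓ 0-10✓ 00-0✓ 000-✓ 01-0✓ 010-✓ 10-1
Round 2: 0--0 0-0-
PIs = {-001, -100, 0--0, 0-0-, 10-1}

NONE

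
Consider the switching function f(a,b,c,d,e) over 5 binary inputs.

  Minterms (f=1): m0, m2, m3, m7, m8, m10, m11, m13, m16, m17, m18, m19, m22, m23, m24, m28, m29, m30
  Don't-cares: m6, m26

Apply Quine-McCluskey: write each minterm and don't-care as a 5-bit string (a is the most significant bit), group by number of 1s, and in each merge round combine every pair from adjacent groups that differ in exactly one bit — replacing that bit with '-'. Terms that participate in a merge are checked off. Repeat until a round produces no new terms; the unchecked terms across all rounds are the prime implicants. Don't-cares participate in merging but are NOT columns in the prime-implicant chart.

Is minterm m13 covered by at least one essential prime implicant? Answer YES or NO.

size-2^0 implicants → 00000(✓)  00010(✓)  00011(✓)  00110(✓)  00111(✓)  01000(✓)  01010(✓)  01011(✓)  01101(✓)  10000(✓)  10001(✓)  10010(✓)  10011(✓)  10110(✓)  10111(✓)  11000(✓)  11010(✓)  11100(✓)  11101(✓)  11110(✓)
size-2^1 implicants → -0000(✓)  -0010(✓)  -0011(✓)  -0110(✓)  -0111(✓)  -1000(✓)  -1010(✓)  -1101  0-000(✓)  0-010(✓)  0-011(✓)  00-10(✓)  00-11(✓)  000-0(✓)  0001-(✓)  0011-(✓)  010-0(✓)  0101-(✓)  1-000(✓)  1-010(✓)  1-110(✓)  10-10(✓)  10-11(✓)  100-0(✓)  100-1(✓)  1000-(✓)  1001-(✓)  1011-(✓)  11-00(✓)  11-10(✓)  110-0(✓)  111-0(✓)  1110-
size-2^2 implicants → --000(✓)  --010(✓)  -0-10(✓)  -0-11(✓)  -00-0(✓)  -001-(✓)  -011-(✓)  -10-0(✓)  0-0-0(✓)  0-01-  00-1-(✓)  1--10  1-0-0(✓)  10-1-(✓)  100--  11--0
size-2^3 implicants → --0-0  -0-1-
Unchecked terms (primes): --0-0, -0-1-, -1101, 0-01-, 1--10, 100--, 11--0, 1110-
Minterm coverage:
  m0 ⊆ --0-0 [E]
  m2 ⊆ --0-0,-0-1-,0-01-
  m3 ⊆ -0-1-,0-01-
  m7 ⊆ -0-1- [E]
  m8 ⊆ --0-0 [E]
  m10 ⊆ --0-0,0-01-
  m11 ⊆ 0-01- [E]
  m13 ⊆ -1101 [E]
  m16 ⊆ --0-0,100--
  m17 ⊆ 100-- [E]
  m18 ⊆ --0-0,-0-1-,1--10,100--
  m19 ⊆ -0-1-,100--
  m22 ⊆ -0-1-,1--10
  m23 ⊆ -0-1- [E]
  m24 ⊆ --0-0,11--0
  m28 ⊆ 11--0,1110-
  m29 ⊆ -1101,1110-
  m30 ⊆ 1--10,11--0
E = {--0-0, -0-1-, -1101, 0-01-, 100--}

YES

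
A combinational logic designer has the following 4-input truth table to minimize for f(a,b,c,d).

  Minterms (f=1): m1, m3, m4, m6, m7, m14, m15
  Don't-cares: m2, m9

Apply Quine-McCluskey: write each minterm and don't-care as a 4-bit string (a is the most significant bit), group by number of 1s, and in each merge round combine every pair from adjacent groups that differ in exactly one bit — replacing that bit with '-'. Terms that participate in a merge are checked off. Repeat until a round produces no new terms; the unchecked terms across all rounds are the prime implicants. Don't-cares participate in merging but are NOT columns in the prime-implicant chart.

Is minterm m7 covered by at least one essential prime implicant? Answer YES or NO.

Round 0: 0001✓ 0010✓ 0011✓ 0100✓ 0110✓ 0111✓ 1001✓ 1110✓ 1111✓
Round 1: -001 -110✓ -111✓ 0-10✓ 0-11✓ 00-1 001-✓ 01-0 011-✓ 111-✓
Round 2: -11- 0-1-
PIs = {-001, -11-, 0-1-, 00-1, 01-0}
Coverage chart:
  m1: -001,00-1
  m3: 0-1-,00-1
  m4: 01-0 ←essential
  m6: -11-,0-1-,01-0
  m7: -11-,0-1-
  m14: -11- ←essential
  m15: -11- ←essential
Essential: -11-, 01-0

YES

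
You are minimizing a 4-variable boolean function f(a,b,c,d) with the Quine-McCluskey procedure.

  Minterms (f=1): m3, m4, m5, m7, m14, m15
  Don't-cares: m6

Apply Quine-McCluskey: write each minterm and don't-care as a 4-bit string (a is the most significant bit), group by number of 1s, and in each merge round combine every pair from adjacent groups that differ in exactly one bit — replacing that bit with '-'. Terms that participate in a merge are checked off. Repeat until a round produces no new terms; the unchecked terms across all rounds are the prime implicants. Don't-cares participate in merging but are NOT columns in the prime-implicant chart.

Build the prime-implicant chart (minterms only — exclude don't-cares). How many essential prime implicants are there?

Round 0: 0011✓ 0100✓ 0101✓ 0110✓ 0111✓ 1110✓ 1111✓
Round 1: -110✓ -111✓ 0-11 01-0✓ 01-1✓ 010-✓ 011-✓ 111-✓
Round 2: -11- 01--
PIs = {-11-, 0-11, 01--}
Coverage chart:
  m3: 0-11 ←essential
  m4: 01-- ←essential
  m5: 01-- ←essential
  m7: -11-,0-11,01--
  m14: -11- ←essential
  m15: -11- ←essential
Essential: -11-, 0-11, 01--

3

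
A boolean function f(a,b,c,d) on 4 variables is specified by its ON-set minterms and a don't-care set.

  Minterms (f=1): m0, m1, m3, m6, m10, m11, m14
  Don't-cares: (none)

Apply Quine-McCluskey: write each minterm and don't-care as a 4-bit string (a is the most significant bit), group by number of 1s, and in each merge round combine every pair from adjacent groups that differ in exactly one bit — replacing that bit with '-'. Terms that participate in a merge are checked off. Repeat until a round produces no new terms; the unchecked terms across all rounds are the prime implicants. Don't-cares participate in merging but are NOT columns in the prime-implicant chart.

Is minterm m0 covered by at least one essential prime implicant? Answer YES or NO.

Round 0: 0000✓ 0001✓ 0011✓ 0110✓ 1010✓ 1011✓ 1110✓
Round 1: -011 -110 00-1 000- 1-10 101-
PIs = {-011, -110, 00-1, 000-, 1-10, 101-}
Coverage chart:
  m0: 000- ←essential
  m1: 00-1,000-
  m3: -011,00-1
  m6: -110 ←essential
  m10: 1-10,101-
  m11: -011,101-
  m14: -110,1-10
Essential: -110, 000-

YES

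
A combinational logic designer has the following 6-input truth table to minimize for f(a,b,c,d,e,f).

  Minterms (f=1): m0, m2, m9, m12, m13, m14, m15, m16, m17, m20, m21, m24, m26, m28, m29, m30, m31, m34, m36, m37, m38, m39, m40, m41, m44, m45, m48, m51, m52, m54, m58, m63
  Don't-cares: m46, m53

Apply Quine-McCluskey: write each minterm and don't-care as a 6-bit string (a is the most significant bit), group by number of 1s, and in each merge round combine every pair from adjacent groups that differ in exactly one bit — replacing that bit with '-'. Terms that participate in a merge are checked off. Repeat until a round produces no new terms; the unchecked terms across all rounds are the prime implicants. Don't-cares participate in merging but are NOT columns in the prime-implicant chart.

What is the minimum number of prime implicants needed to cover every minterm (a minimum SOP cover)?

13

Round 0: 000000✓ 000010✓ 001001✓ 001100✓ 001101✓ 001110✓ 001111✓ 010000✓ 010001✓ 010100✓ 010101✓ 011000✓ 011010✓ 011100✓ 011101✓ 011110✓ 011111✓ 100010✓ 100100✓ 100101✓ 100110✓ 100111✓ 101000✓ 101001✓ 101100✓ 101101✓ 101110✓ 110000✓ 110011 110100✓ 110101✓ 110110✓ 111010✓ 111111✓
Round 1: -00010 -01001✓ -01100✓ -01101✓ -01110✓ -10000✓ -10100✓ -10101✓ -11010 -11111 0-0000 0-1100✓ 0-1101✓ 0-1110✓ 0-1111✓ 0000-0 001-01✓ 0011-0✓ 0011-1✓ 00110-✓ 00111-✓ 01-000✓ 01-100✓ 01-101✓ 010-00✓ 010-01✓ 01000-✓ 01010-✓ 011-00✓ 011-10✓ 0110-0✓ 0111-0✓ 0111-1✓ 01110-✓ 01111-✓ 1-0100✓ 1-0101✓ 1-0110✓ 10-100✓ 10-101✓ 10-110✓ 100-10 1001-0✓ 1001-1✓ 10010-✓ 10011-✓ 101-00✓ 101-01✓ 10100-✓ 1011-0✓ 10110-✓ 110-00✓ 1101-0✓ 11010-✓
Round 2: -01-01 -011-0 -0110- -10-00 -1010- 0-11-0✓ 0-11-1✓ 0-110-✓ 0-111-✓ 0011--✓ 01--00 01-10- 010-0- 011--0 0111--✓ 1-01-0 1-010- 10-1-0 10-10- 1001-- 101-0-
Round 3: 0-11--
PIs = {-00010, -01-01, -011-0, -0110-, -10-00, -1010-, -11010, -11111, 0-0000, 0-11--, 0000-0, 01--00, 01-10-, 010-0-, 011--0, 1-01-0, 1-010-, 10-1-0, 10-10-, 100-10, 1001--, 101-0-, 110011}
Coverage chart:
  m0: 0-0000,0000-0
  m2: -00010,0000-0
  m9: -01-01 ←essential
  m12: -011-0,-0110-,0-11--
  m13: -01-01,-0110-,0-11--
  m14: -011-0,0-11--
  m15: 0-11-- ←essential
  m16: -10-00,0-0000,01--00,010-0-
  m17: 010-0- ←essential
  m20: -10-00,-1010-,01--00,01-10-,010-0-
  m21: -1010-,01-10-,010-0-
  m24: 01--00,011--0
  m26: -11010,011--0
  m28: 0-11--,01--00,01-10-,011--0
  m29: 0-11--,01-10-
  m30: 0-11--,011--0
  m31: -11111,0-11--
  m34: -00010,100-10
  m36: 1-01-0,1-010-,10-1-0,10-10-,1001--
  m37: 1-010-,10-10-,1001--
  m38: 1-01-0,10-1-0,100-10,1001--
  m39: 1001-- ←essential
  m40: 101-0- ←essential
  m41: -01-01,101-0-
  m44: -011-0,-0110-,10-1-0,10-10-,101-0-
  m45: -01-01,-0110-,10-10-,101-0-
  m48: -10-00 ←essential
  m51: 110011 ←essential
  m52: -10-00,-1010-,1-01-0,1-010-
  m54: 1-01-0 ←essential
  m58: -11010 ←essential
  m63: -11111 ←essential
Essential: -01-01, -10-00, -11010, -11111, 0-11--, 010-0-, 1-01-0, 1001--, 101-0-, 110011
Petrick residual → -00010, 0-0000, 01--00
Min cover (13 terms): b'c'd'ef' + b'ce'f + bc'e'f' + bcd'ef' + bcdef + a'c'd'e'f' + a'cd + a'be'f' + a'bc'e' + ac'df' + ab'c'd + ab'ce' + abc'd'ef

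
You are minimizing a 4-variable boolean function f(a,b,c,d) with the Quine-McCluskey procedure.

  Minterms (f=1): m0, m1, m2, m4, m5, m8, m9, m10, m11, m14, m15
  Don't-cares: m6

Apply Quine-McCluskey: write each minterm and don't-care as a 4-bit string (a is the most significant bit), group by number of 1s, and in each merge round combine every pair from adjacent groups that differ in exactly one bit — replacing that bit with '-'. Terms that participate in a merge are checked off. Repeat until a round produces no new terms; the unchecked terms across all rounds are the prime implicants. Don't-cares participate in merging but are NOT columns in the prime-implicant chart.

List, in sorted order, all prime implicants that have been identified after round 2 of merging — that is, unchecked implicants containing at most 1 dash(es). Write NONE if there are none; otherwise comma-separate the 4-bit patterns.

NONE

[col 0] 0000*, 0001*, 0010*, 0100*, 0101*, 0110*, 1000*, 1001*, 1010*, 1011*, 1110*, 1111*
[col 1] -000*, -001*, -010*, -110*, 0-00*, 0-01*, 0-10*, 00-0*, 000-*, 01-0*, 010-*, 1-10*, 1-11*, 10-0*, 10-1*, 100-*, 101-*, 111-*
[col 2] --10, -0-0, -00-, 0--0, 0-0-, 1-1-, 10--
Prime implicants: --10, -0-0, -00-, 0--0, 0-0-, 1-1-, 10--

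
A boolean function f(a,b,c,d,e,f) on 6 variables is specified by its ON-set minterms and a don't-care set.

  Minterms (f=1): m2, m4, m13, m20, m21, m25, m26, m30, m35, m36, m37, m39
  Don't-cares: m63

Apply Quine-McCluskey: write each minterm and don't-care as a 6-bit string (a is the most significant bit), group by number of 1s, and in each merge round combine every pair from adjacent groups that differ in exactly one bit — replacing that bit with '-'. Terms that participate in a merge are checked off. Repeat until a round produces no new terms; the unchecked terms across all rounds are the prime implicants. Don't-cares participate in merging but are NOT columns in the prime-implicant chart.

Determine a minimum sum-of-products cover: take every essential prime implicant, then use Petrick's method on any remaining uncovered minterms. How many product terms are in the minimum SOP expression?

8

size-2^0 implicants → 000010  000100(✓)  001101  010100(✓)  010101(✓)  011001  011010(✓)  011110(✓)  100011(✓)  100100(✓)  100101(✓)  100111(✓)  111111
size-2^1 implicants → -00100  0-0100  01010-  011-10  100-11  1001-1  10010-
Unchecked terms (primes): -00100, 0-0100, 000010, 001101, 01010-, 011-10, 011001, 100-11, 1001-1, 10010-, 111111
Minterm coverage:
  m2 ⊆ 000010 [E]
  m4 ⊆ -00100,0-0100
  m13 ⊆ 001101 [E]
  m20 ⊆ 0-0100,01010-
  m21 ⊆ 01010- [E]
  m25 ⊆ 011001 [E]
  m26 ⊆ 011-10 [E]
  m30 ⊆ 011-10 [E]
  m35 ⊆ 100-11 [E]
  m36 ⊆ -00100,10010-
  m37 ⊆ 1001-1,10010-
  m39 ⊆ 100-11,1001-1
E = {000010, 001101, 01010-, 011-10, 011001, 100-11}
Petrick residual → -00100, 1001-1
Cover = b'c'de'f' + a'b'c'd'ef' + a'b'cde'f + a'bc'de' + a'bcef' + a'bcd'e'f + ab'c'ef + ab'c'df  |cover|=8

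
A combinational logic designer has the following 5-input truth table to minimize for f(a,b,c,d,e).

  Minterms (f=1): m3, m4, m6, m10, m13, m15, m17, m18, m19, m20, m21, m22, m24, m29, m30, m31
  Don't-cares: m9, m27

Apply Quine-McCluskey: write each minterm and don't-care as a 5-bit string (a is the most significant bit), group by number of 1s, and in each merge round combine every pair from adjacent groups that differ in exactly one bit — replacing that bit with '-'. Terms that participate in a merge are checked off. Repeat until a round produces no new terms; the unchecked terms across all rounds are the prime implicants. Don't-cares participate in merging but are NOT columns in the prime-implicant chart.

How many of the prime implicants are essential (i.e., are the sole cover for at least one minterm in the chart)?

[col 0] 00011*, 00100*, 00110*, 01001*, 01010, 01101*, 01111*, 10001*, 10010*, 10011*, 10100*, 10101*, 10110*, 11000, 11011*, 11101*, 11110*, 11111*
[col 1] -0011, -0100*, -0110*, -1101*, -1111*, 001-0*, 01-01, 011-1*, 1-011, 1-101, 1-110, 10-01, 10-10, 100-1, 1001-, 101-0*, 1010-, 11-11, 111-1*, 1111-
[col 2] -01-0, -11-1
Prime implicants: -0011, -01-0, -11-1, 01-01, 01010, 1-011, 1-101, 1-110, 10-01, 10-10, 100-1, 1001-, 1010-, 11-11, 11000, 1111-
PI chart (minterm → PIs covering it):
  3 | -0011  (sole → essential)
  4 | -01-0  (sole → essential)
  6 | -01-0  (sole → essential)
  10 | 01010  (sole → essential)
  13 | -11-1,01-01
  15 | -11-1  (sole → essential)
  17 | 10-01,100-1
  18 | 10-10,1001-
  19 | -0011,1-011,100-1,1001-
  20 | -01-0,1010-
  21 | 1-101,10-01,1010-
  22 | -01-0,1-110,10-10
  24 | 11000  (sole → essential)
  29 | -11-1,1-101
  30 | 1-110,1111-
  31 | -11-1,11-11,1111-
Essential prime implicants: -0011, -01-0, -11-1, 01010, 11000

5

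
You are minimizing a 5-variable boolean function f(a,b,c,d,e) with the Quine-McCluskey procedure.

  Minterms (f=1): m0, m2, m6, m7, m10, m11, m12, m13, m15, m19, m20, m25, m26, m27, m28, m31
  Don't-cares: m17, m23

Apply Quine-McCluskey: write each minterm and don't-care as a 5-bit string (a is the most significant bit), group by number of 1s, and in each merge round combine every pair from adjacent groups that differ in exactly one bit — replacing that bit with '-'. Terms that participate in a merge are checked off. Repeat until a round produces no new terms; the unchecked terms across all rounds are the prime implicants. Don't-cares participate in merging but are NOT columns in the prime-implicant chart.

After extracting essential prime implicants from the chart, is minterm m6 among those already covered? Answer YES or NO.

NO

[col 0] 00000*, 00010*, 00110*, 00111*, 01010*, 01011*, 01100*, 01101*, 01111*, 10001*, 10011*, 10100*, 10111*, 11001*, 11010*, 11011*, 11100*, 11111*
[col 1] -0111*, -1010*, -1011*, -1100, -1111*, 0-010, 0-111*, 00-10, 000-0, 0011-, 01-11*, 0101-*, 011-1, 0110-, 1-001*, 1-011*, 1-100, 1-111*, 10-11*, 100-1*, 11-11*, 110-1*, 1101-*
[col 2] --111, -1-11, -101-, 1--11, 1-0-1
Prime implicants: --111, -1-11, -101-, -1100, 0-010, 00-10, 000-0, 0011-, 011-1, 0110-, 1--11, 1-0-1, 1-100
PI chart (minterm → PIs covering it):
  0 | 000-0  (sole → essential)
  2 | 0-010,00-10,000-0
  6 | 00-10,0011-
  7 | --111,0011-
  10 | -101-,0-010
  11 | -1-11,-101-
  12 | -1100,0110-
  13 | 011-1,0110-
  15 | --111,-1-11,011-1
  19 | 1--11,1-0-1
  20 | 1-100  (sole → essential)
  25 | 1-0-1  (sole → essential)
  26 | -101-  (sole → essential)
  27 | -1-11,-101-,1--11,1-0-1
  28 | -1100,1-100
  31 | --111,-1-11,1--11
Essential prime implicants: -101-, 000-0, 1-0-1, 1-100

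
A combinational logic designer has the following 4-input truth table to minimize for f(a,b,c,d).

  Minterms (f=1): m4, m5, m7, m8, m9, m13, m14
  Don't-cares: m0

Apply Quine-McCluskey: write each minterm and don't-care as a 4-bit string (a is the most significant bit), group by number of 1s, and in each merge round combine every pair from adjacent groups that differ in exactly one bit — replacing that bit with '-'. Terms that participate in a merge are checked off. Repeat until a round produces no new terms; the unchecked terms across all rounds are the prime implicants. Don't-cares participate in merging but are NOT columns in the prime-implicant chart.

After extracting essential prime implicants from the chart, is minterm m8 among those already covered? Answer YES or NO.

NO

size-2^0 implicants → 0000(✓)  0100(✓)  0101(✓)  0111(✓)  1000(✓)  1001(✓)  1101(✓)  1110
size-2^1 implicants → -000  -101  0-00  01-1  010-  1-01  100-
Unchecked terms (primes): -000, -101, 0-00, 01-1, 010-, 1-01, 100-, 1110
Minterm coverage:
  m4 ⊆ 0-00,010-
  m5 ⊆ -101,01-1,010-
  m7 ⊆ 01-1 [E]
  m8 ⊆ -000,100-
  m9 ⊆ 1-01,100-
  m13 ⊆ -101,1-01
  m14 ⊆ 1110 [E]
E = {01-1, 1110}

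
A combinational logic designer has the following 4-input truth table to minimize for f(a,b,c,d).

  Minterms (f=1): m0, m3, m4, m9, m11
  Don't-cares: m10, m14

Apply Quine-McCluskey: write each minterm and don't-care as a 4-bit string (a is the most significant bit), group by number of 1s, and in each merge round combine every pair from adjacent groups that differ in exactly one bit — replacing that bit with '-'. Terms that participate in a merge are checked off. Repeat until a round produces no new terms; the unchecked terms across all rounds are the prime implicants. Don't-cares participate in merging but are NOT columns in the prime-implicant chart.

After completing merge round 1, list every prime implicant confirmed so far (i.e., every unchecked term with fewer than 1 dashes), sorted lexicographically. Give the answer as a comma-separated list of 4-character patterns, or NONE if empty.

Round 0: 0000✓ 0011✓ 0100✓ 1001✓ 1010✓ 1011✓ 1110✓
Round 1: -011 0-00 1-10 10-1 101-
PIs = {-011, 0-00, 1-10, 10-1, 101-}

NONE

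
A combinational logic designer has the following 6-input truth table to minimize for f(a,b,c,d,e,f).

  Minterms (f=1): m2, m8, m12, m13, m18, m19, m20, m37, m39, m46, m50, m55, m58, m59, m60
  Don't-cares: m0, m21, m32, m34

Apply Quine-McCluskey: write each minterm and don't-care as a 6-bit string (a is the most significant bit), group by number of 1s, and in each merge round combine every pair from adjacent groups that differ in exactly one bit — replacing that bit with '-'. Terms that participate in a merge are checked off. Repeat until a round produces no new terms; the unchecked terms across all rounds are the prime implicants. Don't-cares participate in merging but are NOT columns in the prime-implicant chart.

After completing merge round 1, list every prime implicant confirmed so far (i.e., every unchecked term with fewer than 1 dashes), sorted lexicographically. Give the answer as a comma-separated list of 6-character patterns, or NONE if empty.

101110, 111100

Round 0: 000000✓ 000010✓ 001000✓ 001100✓ 001101✓ 010010✓ 010011✓ 010100✓ 010101✓ 100000✓ 100010✓ 100101✓ 100111✓ 101110 110010✓ 110111✓ 111010✓ 111011✓ 111100
Round 1: -00000✓ -00010✓ -10010✓ 0-0010✓ 00-000 0000-0✓ 001-00 00110- 01001- 01010- 1-0010✓ 1-0111 1000-0✓ 1001-1 11-010 11101-
Round 2: --0010 -000-0
PIs = {--0010, -000-0, 00-000, 001-00, 00110-, 01001-, 01010-, 1-0111, 1001-1, 101110, 11-010, 11101-, 111100}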